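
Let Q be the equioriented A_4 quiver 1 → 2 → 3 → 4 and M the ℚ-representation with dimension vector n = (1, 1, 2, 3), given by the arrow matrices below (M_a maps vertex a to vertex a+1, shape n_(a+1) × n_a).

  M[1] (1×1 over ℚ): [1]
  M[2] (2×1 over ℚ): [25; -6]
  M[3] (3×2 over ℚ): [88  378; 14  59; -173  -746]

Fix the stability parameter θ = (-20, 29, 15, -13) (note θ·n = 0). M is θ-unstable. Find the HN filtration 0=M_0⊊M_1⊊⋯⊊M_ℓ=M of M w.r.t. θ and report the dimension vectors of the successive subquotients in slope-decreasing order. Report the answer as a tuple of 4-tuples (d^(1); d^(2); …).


Via rank(M_{q-1}∘⋯∘M_p): M ≅ I[1,4], I[3,4], I[4,4].
μ_θ-semistable layers: μ^(1)=31/3; μ^(2)=1; μ^(3)=-13; μ^(4)=-20

((0, 1, 1, 1); (0, 0, 1, 1); (0, 0, 0, 1); (1, 0, 0, 0))


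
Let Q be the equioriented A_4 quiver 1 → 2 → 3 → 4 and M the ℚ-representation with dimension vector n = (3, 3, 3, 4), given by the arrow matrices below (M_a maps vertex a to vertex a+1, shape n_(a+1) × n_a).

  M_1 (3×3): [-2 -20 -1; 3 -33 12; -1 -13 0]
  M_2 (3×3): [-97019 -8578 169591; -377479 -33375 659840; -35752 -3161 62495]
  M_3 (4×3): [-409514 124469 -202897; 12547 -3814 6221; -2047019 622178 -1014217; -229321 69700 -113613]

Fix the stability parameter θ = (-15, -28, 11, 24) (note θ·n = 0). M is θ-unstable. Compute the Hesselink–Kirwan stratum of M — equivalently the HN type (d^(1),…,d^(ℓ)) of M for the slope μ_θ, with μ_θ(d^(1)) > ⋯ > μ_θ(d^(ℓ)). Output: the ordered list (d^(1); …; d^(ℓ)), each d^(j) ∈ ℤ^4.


Via rank(M_{q-1}∘⋯∘M_p): M ≅ I[1,1], I[1,3], I[1,4], I[2,4], I[4,4]^2.
μ_θ-semistable layers: μ^(1)=24; μ^(2)=11; μ^(3)=-15; μ^(4)=-43/2; μ^(5)=-28

((0, 0, 0, 4); (0, 0, 3, 0); (1, 0, 0, 0); (2, 2, 0, 0); (0, 1, 0, 0))


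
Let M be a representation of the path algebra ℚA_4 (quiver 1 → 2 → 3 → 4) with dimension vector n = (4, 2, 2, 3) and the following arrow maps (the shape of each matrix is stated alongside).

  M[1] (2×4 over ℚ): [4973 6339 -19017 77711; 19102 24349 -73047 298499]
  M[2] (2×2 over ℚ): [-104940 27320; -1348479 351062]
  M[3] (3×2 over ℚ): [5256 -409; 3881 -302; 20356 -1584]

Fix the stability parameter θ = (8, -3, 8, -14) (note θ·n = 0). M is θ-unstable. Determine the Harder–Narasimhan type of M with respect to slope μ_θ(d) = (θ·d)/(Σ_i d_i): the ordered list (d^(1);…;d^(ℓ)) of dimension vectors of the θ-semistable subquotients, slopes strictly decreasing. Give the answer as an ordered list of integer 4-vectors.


Barcode: M ≅ I[1,1]^2, I[1,2], I[1,4], I[3,4], I[4,4]. HN layers by μ_θ (5 steps, strictly decreasing):
  μ^(1)=8; μ^(2)=5/2; μ^(3)=-1/4; μ^(4)=-3; μ^(5)=-14

((2, 0, 0, 0); (1, 1, 0, 0); (1, 1, 1, 1); (0, 0, 1, 1); (0, 0, 0, 1))


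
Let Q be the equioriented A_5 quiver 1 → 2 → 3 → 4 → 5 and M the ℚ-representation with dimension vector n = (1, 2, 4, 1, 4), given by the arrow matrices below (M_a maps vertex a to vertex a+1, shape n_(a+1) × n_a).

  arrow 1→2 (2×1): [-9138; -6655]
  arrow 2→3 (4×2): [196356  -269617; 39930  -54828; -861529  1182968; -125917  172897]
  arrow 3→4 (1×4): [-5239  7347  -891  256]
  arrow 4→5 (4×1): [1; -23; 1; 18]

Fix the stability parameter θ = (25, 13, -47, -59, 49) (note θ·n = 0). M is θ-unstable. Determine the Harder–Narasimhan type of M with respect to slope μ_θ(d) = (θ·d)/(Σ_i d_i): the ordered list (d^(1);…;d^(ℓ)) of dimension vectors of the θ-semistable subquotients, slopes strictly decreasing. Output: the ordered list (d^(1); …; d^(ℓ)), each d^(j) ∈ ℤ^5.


Via rank(M_{q-1}∘⋯∘M_p): M ≅ I[1,5], I[2,3], I[3,3]^2, I[5,5]^3.
μ_θ-semistable layers: μ^(1)=49; μ^(2)=-17; μ^(3)=-47

((0, 0, 0, 0, 4); (1, 2, 2, 1, 0); (0, 0, 2, 0, 0))


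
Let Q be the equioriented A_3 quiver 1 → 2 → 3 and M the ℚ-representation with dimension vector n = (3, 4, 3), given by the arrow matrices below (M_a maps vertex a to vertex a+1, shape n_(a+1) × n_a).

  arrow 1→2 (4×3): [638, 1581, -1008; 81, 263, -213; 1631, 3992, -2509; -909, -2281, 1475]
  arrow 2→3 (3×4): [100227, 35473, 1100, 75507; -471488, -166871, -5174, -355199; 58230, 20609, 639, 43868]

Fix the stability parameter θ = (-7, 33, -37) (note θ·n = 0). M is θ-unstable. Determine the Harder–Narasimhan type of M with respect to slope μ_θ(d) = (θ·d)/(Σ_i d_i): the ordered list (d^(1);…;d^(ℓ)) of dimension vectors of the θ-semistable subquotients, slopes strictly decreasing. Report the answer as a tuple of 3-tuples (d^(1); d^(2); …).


Via rank(M_{q-1}∘⋯∘M_p): M ≅ I[1,2], I[1,3]^2, I[2,3].
μ_θ-semistable layers: μ^(1)=33; μ^(2)=-2; μ^(3)=-7

((0, 1, 0); (0, 3, 3); (3, 0, 0))


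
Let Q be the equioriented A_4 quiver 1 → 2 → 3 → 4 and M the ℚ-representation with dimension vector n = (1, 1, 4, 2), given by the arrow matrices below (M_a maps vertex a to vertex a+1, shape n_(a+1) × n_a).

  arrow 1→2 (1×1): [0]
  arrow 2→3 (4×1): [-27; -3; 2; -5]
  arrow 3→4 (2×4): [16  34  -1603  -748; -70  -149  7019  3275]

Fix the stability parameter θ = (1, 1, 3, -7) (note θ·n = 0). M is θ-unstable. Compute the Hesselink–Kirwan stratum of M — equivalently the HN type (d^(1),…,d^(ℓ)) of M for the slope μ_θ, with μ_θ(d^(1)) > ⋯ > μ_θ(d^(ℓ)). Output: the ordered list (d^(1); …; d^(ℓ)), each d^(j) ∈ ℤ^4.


Barcode: M ≅ I[1,1], I[2,3], I[3,3], I[3,4]^2. HN layers by μ_θ (3 steps, strictly decreasing):
  μ^(1)=3; μ^(2)=1; μ^(3)=-2

((0, 0, 2, 0); (1, 1, 0, 0); (0, 0, 2, 2))


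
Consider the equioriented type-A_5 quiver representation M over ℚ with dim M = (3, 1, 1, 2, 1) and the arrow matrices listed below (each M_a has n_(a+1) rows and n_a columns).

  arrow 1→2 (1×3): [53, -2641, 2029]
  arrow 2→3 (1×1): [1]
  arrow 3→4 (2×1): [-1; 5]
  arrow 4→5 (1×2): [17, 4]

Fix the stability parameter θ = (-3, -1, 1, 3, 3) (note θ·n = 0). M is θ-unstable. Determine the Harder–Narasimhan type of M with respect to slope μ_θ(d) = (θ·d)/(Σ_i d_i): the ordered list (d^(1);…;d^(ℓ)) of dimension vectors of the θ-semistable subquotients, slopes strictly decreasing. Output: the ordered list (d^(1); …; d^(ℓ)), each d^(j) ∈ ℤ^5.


Interval decomposition of M: I[1,1]^2, I[1,5], I[4,4].
HN type (ℓ=4): μ^(1)=3; μ^(2)=1; μ^(3)=-1; μ^(4)=-3

((0, 0, 0, 2, 1); (0, 0, 1, 0, 0); (0, 1, 0, 0, 0); (3, 0, 0, 0, 0))


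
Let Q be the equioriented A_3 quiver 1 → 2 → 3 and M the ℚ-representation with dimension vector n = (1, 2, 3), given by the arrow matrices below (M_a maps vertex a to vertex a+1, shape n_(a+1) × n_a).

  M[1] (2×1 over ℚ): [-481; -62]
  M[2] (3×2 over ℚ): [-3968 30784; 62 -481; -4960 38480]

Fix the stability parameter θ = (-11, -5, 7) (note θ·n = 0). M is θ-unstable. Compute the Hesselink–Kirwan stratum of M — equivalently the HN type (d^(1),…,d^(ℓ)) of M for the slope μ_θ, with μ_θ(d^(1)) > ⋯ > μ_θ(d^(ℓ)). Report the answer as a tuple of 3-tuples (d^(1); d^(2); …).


Interval decomposition of M: I[1,2], I[2,3], I[3,3]^2.
HN type (ℓ=3): μ^(1)=7; μ^(2)=-5; μ^(3)=-11

((0, 0, 3); (0, 2, 0); (1, 0, 0))


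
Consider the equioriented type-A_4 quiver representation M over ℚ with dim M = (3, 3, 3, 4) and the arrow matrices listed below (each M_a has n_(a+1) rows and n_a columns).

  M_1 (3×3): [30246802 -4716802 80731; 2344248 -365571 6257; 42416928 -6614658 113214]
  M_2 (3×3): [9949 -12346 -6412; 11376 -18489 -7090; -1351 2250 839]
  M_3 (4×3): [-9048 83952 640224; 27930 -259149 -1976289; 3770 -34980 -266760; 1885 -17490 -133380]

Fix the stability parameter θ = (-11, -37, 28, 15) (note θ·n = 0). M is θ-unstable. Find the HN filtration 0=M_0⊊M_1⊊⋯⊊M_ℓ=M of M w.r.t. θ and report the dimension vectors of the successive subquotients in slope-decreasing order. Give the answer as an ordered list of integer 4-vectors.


Interval decomposition of M: I[1,1], I[1,4]^2, I[2,3], I[4,4]^2.
HN type (ℓ=6): μ^(1)=28; μ^(2)=43/2; μ^(3)=15; μ^(4)=-11; μ^(5)=-24; μ^(6)=-37

((0, 0, 1, 0); (0, 0, 2, 2); (0, 0, 0, 2); (1, 0, 0, 0); (2, 2, 0, 0); (0, 1, 0, 0))


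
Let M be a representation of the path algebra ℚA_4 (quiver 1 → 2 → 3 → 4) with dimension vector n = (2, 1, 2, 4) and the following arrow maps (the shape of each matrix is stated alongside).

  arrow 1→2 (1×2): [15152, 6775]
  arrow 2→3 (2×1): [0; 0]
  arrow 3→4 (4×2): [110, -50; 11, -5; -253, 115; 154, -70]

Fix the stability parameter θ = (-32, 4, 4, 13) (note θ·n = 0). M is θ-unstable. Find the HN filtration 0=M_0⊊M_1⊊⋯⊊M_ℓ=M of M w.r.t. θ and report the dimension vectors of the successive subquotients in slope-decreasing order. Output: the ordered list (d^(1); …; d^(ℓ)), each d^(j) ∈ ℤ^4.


Interval decomposition of M: I[1,1], I[1,2], I[3,3], I[3,4], I[4,4]^3.
HN type (ℓ=3): μ^(1)=13; μ^(2)=4; μ^(3)=-32

((0, 0, 0, 4); (0, 1, 2, 0); (2, 0, 0, 0))


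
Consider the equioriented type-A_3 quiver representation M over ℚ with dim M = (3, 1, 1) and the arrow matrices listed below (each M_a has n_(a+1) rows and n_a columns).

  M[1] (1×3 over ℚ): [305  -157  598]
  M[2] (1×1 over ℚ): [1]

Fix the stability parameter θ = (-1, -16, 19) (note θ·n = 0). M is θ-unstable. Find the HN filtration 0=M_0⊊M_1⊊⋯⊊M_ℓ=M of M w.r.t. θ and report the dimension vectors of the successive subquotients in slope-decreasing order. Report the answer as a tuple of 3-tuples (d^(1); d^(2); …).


Via rank(M_{q-1}∘⋯∘M_p): M ≅ I[1,1]^2, I[1,3].
μ_θ-semistable layers: μ^(1)=19; μ^(2)=-1; μ^(3)=-17/2

((0, 0, 1); (2, 0, 0); (1, 1, 0))


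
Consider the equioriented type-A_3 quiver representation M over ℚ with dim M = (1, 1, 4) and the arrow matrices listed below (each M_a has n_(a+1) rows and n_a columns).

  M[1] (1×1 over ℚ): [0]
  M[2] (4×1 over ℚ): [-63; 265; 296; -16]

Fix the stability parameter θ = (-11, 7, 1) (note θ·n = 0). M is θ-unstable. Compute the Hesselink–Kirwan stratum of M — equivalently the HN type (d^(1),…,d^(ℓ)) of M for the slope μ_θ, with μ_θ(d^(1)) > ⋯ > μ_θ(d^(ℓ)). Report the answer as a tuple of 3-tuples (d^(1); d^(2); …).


Interval decomposition of M: I[1,1], I[2,3], I[3,3]^3.
HN type (ℓ=3): μ^(1)=4; μ^(2)=1; μ^(3)=-11

((0, 1, 1); (0, 0, 3); (1, 0, 0))


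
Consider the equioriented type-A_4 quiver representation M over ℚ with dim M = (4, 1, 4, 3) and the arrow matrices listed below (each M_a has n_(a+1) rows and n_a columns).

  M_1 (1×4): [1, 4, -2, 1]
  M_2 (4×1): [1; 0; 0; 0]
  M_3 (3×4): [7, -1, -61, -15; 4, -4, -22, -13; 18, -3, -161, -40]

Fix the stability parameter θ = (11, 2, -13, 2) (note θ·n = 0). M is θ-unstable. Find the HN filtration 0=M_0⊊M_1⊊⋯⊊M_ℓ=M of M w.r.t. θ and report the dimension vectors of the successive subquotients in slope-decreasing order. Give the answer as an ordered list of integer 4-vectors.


Interval decomposition of M: I[1,1]^3, I[1,4], I[3,3], I[3,4]^2.
HN type (ℓ=4): μ^(1)=11; μ^(2)=2; μ^(3)=0; μ^(4)=-13

((3, 0, 0, 0); (0, 0, 0, 3); (1, 1, 1, 0); (0, 0, 3, 0))


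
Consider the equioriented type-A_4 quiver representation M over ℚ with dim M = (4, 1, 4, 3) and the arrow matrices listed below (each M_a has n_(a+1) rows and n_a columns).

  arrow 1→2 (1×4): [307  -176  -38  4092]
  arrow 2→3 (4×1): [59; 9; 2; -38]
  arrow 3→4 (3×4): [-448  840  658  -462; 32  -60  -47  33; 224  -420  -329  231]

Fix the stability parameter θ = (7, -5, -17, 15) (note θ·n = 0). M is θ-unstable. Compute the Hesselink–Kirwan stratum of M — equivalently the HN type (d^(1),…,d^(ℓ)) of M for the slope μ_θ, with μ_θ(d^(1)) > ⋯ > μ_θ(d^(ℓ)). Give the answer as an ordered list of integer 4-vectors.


Interval decomposition of M: I[1,1]^3, I[1,3], I[3,3]^2, I[3,4], I[4,4]^2.
HN type (ℓ=4): μ^(1)=15; μ^(2)=7; μ^(3)=-5; μ^(4)=-17

((0, 0, 0, 3); (3, 0, 0, 0); (1, 1, 1, 0); (0, 0, 3, 0))


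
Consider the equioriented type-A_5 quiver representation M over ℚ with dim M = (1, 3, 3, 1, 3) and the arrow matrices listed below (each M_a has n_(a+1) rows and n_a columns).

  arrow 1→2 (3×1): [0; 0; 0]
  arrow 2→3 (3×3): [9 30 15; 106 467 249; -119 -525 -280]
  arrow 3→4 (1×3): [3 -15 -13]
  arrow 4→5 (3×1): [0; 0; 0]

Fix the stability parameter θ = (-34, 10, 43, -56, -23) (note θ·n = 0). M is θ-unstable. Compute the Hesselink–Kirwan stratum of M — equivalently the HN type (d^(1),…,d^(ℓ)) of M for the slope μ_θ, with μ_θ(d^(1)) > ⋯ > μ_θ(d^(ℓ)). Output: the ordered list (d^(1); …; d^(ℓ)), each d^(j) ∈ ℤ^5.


Barcode: M ≅ I[1,1], I[2,2], I[2,3], I[2,4], I[3,3], I[5,5]^3. HN layers by μ_θ (5 steps, strictly decreasing):
  μ^(1)=43; μ^(2)=10; μ^(3)=-1; μ^(4)=-23; μ^(5)=-34

((0, 0, 2, 0, 0); (0, 2, 0, 0, 0); (0, 1, 1, 1, 0); (0, 0, 0, 0, 3); (1, 0, 0, 0, 0))


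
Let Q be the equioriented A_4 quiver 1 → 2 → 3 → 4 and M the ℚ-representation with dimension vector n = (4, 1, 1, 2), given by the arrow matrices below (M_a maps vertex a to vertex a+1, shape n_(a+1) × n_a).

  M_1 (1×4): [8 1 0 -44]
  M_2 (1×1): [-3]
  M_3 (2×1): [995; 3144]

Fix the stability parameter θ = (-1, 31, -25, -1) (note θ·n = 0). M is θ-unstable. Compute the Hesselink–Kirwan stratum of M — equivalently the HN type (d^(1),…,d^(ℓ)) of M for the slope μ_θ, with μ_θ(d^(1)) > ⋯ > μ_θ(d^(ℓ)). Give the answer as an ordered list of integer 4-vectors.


Interval decomposition of M: I[1,1]^3, I[1,4], I[4,4].
HN type (ℓ=2): μ^(1)=5/3; μ^(2)=-1

((0, 1, 1, 1); (4, 0, 0, 1))


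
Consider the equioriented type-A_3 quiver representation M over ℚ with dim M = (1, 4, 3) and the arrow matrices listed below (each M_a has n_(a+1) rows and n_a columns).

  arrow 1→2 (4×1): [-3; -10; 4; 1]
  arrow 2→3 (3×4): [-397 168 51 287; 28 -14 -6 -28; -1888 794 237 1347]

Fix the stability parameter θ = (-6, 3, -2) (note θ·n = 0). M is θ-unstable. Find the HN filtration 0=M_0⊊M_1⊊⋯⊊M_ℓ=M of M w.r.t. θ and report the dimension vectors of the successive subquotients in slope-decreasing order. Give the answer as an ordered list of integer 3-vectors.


Barcode: M ≅ I[1,3], I[2,2], I[2,3]^2. HN layers by μ_θ (3 steps, strictly decreasing):
  μ^(1)=3; μ^(2)=1/2; μ^(3)=-6

((0, 1, 0); (0, 3, 3); (1, 0, 0))


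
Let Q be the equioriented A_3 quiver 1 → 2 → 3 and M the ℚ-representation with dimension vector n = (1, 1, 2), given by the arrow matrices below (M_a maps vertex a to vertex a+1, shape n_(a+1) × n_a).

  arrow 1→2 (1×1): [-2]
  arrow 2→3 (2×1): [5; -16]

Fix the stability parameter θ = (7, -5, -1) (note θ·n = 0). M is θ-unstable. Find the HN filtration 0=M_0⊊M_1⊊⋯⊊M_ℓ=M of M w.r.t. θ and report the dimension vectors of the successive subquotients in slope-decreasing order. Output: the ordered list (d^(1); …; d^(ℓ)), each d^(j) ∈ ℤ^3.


Barcode: M ≅ I[1,3], I[3,3]. HN layers by μ_θ (2 steps, strictly decreasing):
  μ^(1)=1/3; μ^(2)=-1

((1, 1, 1); (0, 0, 1))


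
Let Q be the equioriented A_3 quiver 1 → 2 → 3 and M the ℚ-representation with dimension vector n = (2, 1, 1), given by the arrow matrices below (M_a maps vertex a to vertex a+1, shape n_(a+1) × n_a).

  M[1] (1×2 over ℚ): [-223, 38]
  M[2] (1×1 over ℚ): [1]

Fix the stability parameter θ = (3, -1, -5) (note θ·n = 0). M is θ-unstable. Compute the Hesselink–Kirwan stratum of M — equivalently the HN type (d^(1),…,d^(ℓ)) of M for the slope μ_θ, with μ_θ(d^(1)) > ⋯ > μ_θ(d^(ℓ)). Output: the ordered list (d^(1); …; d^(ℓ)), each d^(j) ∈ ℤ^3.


Barcode: M ≅ I[1,1], I[1,3]. HN layers by μ_θ (2 steps, strictly decreasing):
  μ^(1)=3; μ^(2)=-1

((1, 0, 0); (1, 1, 1))


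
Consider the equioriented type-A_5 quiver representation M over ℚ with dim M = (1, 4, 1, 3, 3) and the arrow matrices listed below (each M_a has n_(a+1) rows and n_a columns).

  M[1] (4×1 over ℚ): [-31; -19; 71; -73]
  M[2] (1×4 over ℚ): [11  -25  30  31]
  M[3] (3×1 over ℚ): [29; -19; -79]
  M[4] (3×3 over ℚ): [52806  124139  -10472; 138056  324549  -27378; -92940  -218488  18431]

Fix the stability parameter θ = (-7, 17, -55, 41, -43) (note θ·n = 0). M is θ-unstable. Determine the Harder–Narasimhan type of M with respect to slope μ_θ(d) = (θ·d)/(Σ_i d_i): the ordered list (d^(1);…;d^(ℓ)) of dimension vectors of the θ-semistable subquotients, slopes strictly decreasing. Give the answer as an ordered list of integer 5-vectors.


Via rank(M_{q-1}∘⋯∘M_p): M ≅ I[1,5], I[2,2]^3, I[4,5]^2.
μ_θ-semistable layers: μ^(1)=17; μ^(2)=-1; μ^(3)=-15

((0, 3, 0, 0, 0); (0, 0, 0, 3, 3); (1, 1, 1, 0, 0))


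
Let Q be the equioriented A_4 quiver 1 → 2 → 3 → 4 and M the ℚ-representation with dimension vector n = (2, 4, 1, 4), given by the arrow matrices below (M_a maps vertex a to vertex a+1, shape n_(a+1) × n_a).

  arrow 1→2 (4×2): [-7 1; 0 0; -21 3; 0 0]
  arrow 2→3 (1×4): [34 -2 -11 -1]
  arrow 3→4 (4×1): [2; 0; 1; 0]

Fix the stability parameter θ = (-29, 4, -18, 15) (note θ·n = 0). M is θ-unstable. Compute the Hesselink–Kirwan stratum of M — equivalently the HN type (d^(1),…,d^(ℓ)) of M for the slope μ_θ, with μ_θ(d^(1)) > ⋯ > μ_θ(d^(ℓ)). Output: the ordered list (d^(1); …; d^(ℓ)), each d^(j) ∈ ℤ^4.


Barcode: M ≅ I[1,1], I[1,4], I[2,2]^3, I[4,4]^3. HN layers by μ_θ (4 steps, strictly decreasing):
  μ^(1)=15; μ^(2)=4; μ^(3)=-7; μ^(4)=-29

((0, 0, 0, 4); (0, 3, 0, 0); (0, 1, 1, 0); (2, 0, 0, 0))


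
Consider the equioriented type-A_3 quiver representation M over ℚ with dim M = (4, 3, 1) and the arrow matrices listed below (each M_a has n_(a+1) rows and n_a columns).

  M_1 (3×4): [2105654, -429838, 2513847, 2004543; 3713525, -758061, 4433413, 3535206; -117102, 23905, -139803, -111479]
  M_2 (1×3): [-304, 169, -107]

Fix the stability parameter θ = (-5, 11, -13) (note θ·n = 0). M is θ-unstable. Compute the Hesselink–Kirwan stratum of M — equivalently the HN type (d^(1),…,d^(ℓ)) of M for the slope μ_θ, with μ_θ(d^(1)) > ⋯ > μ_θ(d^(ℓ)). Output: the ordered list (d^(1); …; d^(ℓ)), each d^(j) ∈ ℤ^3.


Barcode: M ≅ I[1,1], I[1,2]^2, I[1,3]. HN layers by μ_θ (3 steps, strictly decreasing):
  μ^(1)=11; μ^(2)=-1; μ^(3)=-5

((0, 2, 0); (0, 1, 1); (4, 0, 0))


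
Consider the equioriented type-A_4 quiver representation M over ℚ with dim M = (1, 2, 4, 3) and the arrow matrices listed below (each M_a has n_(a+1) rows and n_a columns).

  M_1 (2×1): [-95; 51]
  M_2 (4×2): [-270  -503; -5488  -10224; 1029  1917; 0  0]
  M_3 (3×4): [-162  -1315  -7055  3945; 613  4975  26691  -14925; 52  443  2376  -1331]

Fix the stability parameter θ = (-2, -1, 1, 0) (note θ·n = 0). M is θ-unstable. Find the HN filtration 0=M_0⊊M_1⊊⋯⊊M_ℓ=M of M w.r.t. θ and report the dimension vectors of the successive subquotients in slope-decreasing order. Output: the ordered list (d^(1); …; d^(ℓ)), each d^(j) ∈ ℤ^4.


Via rank(M_{q-1}∘⋯∘M_p): M ≅ I[1,4], I[2,4], I[3,3], I[3,4].
μ_θ-semistable layers: μ^(1)=1; μ^(2)=1/2; μ^(3)=-1; μ^(4)=-2

((0, 0, 1, 0); (0, 0, 3, 3); (0, 2, 0, 0); (1, 0, 0, 0))


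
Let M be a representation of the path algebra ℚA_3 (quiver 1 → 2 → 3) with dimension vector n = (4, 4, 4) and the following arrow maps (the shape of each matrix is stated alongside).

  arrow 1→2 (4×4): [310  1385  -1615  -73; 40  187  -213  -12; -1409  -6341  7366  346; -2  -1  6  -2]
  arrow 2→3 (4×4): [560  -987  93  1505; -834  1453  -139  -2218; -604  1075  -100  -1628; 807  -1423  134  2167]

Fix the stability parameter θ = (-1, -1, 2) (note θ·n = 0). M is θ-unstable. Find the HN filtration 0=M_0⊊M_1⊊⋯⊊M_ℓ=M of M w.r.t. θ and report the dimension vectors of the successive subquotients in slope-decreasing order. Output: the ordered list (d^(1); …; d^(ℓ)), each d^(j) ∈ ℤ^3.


Barcode: M ≅ I[1,3]^4. HN layers by μ_θ (2 steps, strictly decreasing):
  μ^(1)=2; μ^(2)=-1

((0, 0, 4); (4, 4, 0))


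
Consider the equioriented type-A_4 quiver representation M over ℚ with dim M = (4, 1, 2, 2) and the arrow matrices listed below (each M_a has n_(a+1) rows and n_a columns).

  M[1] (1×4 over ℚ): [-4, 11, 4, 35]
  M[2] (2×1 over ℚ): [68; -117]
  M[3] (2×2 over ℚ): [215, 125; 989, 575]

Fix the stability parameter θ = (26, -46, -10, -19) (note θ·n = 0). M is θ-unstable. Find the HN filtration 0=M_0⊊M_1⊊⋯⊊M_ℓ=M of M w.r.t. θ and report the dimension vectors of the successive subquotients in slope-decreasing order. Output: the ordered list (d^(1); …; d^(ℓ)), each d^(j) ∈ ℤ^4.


Via rank(M_{q-1}∘⋯∘M_p): M ≅ I[1,1]^3, I[1,4], I[3,3], I[4,4].
μ_θ-semistable layers: μ^(1)=26; μ^(2)=-10; μ^(3)=-49/4; μ^(4)=-19

((3, 0, 0, 0); (0, 0, 1, 0); (1, 1, 1, 1); (0, 0, 0, 1))


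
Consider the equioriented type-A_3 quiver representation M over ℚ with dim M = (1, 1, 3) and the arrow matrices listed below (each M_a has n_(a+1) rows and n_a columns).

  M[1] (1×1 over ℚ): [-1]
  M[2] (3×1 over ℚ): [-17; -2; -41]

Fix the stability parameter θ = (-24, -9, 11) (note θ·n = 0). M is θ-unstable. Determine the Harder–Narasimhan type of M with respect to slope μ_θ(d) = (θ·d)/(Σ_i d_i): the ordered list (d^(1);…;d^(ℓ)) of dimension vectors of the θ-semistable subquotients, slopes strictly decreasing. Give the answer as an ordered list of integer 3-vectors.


Interval decomposition of M: I[1,3], I[3,3]^2.
HN type (ℓ=3): μ^(1)=11; μ^(2)=-9; μ^(3)=-24

((0, 0, 3); (0, 1, 0); (1, 0, 0))


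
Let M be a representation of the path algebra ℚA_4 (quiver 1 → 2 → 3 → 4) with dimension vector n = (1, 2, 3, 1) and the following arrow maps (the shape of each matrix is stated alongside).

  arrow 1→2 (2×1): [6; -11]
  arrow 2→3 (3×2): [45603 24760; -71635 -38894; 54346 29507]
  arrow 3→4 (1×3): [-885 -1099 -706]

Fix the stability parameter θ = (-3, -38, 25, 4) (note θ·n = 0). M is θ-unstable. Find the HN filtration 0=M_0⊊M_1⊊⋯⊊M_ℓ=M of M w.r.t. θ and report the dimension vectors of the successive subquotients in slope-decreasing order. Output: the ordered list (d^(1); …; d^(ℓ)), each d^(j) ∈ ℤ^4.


Barcode: M ≅ I[1,3], I[2,4], I[3,3]. HN layers by μ_θ (4 steps, strictly decreasing):
  μ^(1)=25; μ^(2)=29/2; μ^(3)=-41/2; μ^(4)=-38

((0, 0, 2, 0); (0, 0, 1, 1); (1, 1, 0, 0); (0, 1, 0, 0))


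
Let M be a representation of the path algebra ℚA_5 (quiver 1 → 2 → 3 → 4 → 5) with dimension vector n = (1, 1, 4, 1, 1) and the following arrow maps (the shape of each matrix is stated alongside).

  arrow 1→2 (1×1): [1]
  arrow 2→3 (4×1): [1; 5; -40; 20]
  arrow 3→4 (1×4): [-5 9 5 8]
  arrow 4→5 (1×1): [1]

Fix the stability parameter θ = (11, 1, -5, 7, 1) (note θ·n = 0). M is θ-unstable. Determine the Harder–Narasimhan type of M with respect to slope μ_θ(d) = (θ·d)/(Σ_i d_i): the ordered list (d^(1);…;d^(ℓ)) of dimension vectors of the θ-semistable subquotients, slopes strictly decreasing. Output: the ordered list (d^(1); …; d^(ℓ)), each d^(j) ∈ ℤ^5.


Barcode: M ≅ I[1,3], I[3,3]^2, I[3,5]. HN layers by μ_θ (3 steps, strictly decreasing):
  μ^(1)=4; μ^(2)=7/3; μ^(3)=-5

((0, 0, 0, 1, 1); (1, 1, 1, 0, 0); (0, 0, 3, 0, 0))


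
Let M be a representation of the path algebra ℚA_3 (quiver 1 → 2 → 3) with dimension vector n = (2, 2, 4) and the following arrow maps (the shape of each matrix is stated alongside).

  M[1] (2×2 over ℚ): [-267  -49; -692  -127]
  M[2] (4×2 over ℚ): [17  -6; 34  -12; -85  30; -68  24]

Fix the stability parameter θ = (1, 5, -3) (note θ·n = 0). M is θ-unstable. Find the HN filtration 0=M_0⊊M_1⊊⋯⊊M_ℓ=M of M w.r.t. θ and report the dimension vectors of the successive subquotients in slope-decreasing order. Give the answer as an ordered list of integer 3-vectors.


Via rank(M_{q-1}∘⋯∘M_p): M ≅ I[1,2], I[1,3], I[3,3]^3.
μ_θ-semistable layers: μ^(1)=5; μ^(2)=1; μ^(3)=-3

((0, 1, 0); (2, 1, 1); (0, 0, 3))


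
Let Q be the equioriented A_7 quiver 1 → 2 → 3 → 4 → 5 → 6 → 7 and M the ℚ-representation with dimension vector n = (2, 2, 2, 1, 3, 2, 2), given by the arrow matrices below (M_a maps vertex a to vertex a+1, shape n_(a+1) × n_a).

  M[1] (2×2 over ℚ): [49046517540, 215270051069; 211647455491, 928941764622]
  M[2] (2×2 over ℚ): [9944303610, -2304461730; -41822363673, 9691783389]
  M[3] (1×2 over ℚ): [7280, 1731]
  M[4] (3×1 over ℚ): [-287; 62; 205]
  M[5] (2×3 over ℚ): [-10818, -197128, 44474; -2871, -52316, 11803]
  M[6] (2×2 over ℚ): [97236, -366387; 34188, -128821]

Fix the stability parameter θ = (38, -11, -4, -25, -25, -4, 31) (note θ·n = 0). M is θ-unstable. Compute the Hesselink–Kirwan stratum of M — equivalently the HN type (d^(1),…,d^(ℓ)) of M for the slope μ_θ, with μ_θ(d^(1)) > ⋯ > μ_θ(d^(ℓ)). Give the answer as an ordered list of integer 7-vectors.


Via rank(M_{q-1}∘⋯∘M_p): M ≅ I[1,2], I[1,5], I[3,3], I[5,5], I[5,7], I[6,6], I[7,7].
μ_θ-semistable layers: μ^(1)=31; μ^(2)=27/2; μ^(3)=-4; μ^(4)=-27/5; μ^(5)=-25

((0, 0, 0, 0, 0, 0, 2); (1, 1, 0, 0, 0, 0, 0); (0, 0, 1, 0, 0, 2, 0); (1, 1, 1, 1, 1, 0, 0); (0, 0, 0, 0, 2, 0, 0))


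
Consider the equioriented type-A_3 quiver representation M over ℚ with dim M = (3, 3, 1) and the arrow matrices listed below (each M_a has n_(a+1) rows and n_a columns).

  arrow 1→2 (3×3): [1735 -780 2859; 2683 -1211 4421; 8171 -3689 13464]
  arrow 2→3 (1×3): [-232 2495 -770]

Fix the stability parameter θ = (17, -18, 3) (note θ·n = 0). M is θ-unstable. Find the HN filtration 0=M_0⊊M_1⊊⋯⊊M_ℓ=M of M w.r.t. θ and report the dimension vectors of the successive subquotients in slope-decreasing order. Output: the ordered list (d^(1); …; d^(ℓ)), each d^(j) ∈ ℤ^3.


Barcode: M ≅ I[1,2]^2, I[1,3]. HN layers by μ_θ (2 steps, strictly decreasing):
  μ^(1)=3; μ^(2)=-1/2

((0, 0, 1); (3, 3, 0))


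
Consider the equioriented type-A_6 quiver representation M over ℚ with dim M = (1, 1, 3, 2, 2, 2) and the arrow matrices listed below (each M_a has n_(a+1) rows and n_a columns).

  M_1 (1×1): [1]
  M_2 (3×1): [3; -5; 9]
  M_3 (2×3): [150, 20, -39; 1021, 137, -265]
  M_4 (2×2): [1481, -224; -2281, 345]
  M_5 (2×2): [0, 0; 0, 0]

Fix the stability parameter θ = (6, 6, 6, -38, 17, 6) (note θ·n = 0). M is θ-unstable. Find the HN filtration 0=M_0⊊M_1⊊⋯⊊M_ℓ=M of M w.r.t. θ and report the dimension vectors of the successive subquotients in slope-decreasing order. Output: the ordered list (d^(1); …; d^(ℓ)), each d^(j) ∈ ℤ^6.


Interval decomposition of M: I[1,5], I[3,3], I[3,5], I[6,6]^2.
HN type (ℓ=4): μ^(1)=17; μ^(2)=6; μ^(3)=-5; μ^(4)=-16

((0, 0, 0, 0, 2, 0); (0, 0, 1, 0, 0, 2); (1, 1, 1, 1, 0, 0); (0, 0, 1, 1, 0, 0))


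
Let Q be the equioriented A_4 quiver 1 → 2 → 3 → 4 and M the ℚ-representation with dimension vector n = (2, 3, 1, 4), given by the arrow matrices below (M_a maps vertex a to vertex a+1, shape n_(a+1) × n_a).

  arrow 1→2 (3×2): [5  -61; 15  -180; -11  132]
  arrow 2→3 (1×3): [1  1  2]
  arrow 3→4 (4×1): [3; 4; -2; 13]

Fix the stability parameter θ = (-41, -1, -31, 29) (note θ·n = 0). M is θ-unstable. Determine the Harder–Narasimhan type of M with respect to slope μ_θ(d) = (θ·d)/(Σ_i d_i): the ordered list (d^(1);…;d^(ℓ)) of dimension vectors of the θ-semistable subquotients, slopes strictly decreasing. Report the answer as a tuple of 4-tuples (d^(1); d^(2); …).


Interval decomposition of M: I[1,2], I[1,4], I[2,2], I[4,4]^3.
HN type (ℓ=4): μ^(1)=29; μ^(2)=-1; μ^(3)=-16; μ^(4)=-41

((0, 0, 0, 4); (0, 2, 0, 0); (0, 1, 1, 0); (2, 0, 0, 0))


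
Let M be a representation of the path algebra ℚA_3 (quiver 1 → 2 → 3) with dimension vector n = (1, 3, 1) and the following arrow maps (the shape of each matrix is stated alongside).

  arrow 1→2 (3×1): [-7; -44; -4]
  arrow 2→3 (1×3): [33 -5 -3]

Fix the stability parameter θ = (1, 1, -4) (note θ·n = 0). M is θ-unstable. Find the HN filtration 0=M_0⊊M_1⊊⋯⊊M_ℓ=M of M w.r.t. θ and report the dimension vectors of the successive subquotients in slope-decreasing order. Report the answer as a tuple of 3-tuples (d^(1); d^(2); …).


Barcode: M ≅ I[1,3], I[2,2]^2. HN layers by μ_θ (2 steps, strictly decreasing):
  μ^(1)=1; μ^(2)=-2/3

((0, 2, 0); (1, 1, 1))


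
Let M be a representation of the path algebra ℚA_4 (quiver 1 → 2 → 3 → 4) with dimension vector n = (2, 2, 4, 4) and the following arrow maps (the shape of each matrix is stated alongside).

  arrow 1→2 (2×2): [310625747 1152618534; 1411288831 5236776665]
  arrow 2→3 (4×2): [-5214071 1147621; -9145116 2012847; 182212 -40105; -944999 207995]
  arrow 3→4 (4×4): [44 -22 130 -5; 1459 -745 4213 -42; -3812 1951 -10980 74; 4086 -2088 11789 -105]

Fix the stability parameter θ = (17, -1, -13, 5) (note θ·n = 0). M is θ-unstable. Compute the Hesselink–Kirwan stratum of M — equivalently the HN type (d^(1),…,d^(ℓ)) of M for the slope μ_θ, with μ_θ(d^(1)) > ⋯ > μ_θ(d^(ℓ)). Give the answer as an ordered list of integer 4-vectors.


Barcode: M ≅ I[1,4]^2, I[3,4]^2. HN layers by μ_θ (3 steps, strictly decreasing):
  μ^(1)=5; μ^(2)=1; μ^(3)=-13

((0, 0, 0, 4); (2, 2, 2, 0); (0, 0, 2, 0))


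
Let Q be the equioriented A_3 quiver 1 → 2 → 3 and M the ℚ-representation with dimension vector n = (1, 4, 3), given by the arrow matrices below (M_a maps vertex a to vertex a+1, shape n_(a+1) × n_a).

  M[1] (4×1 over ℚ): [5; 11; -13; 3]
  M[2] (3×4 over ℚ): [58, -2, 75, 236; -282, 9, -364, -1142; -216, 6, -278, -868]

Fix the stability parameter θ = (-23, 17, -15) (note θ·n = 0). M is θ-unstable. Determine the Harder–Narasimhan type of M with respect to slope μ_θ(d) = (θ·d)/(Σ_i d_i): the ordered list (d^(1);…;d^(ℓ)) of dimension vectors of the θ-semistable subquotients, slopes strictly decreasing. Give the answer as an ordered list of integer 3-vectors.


Interval decomposition of M: I[1,3], I[2,2]^2, I[2,3], I[3,3].
HN type (ℓ=4): μ^(1)=17; μ^(2)=1; μ^(3)=-15; μ^(4)=-23

((0, 2, 0); (0, 2, 2); (0, 0, 1); (1, 0, 0))


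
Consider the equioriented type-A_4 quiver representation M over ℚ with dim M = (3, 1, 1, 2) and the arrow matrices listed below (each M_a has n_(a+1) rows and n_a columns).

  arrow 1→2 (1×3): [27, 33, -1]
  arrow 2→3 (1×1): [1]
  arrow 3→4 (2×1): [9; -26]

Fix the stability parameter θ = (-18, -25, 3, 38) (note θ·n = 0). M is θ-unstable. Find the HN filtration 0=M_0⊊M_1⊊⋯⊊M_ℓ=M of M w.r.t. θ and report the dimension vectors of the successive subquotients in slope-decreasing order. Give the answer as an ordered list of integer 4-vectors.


Via rank(M_{q-1}∘⋯∘M_p): M ≅ I[1,1]^2, I[1,4], I[4,4].
μ_θ-semistable layers: μ^(1)=38; μ^(2)=3; μ^(3)=-18; μ^(4)=-43/2

((0, 0, 0, 2); (0, 0, 1, 0); (2, 0, 0, 0); (1, 1, 0, 0))


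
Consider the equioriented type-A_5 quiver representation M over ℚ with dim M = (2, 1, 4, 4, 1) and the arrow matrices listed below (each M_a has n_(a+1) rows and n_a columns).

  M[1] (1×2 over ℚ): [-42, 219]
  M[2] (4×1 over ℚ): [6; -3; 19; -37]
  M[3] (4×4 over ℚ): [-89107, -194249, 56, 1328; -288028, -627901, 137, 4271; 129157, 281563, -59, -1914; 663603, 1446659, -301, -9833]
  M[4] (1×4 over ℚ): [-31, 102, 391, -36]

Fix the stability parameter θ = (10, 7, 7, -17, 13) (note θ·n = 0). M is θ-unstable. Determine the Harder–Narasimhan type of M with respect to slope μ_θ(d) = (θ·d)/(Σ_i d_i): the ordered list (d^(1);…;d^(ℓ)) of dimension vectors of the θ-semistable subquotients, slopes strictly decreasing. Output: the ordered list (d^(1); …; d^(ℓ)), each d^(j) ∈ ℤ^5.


Via rank(M_{q-1}∘⋯∘M_p): M ≅ I[1,1], I[1,5], I[3,4]^3.
μ_θ-semistable layers: μ^(1)=13; μ^(2)=10; μ^(3)=7/4; μ^(4)=-5

((0, 0, 0, 0, 1); (1, 0, 0, 0, 0); (1, 1, 1, 1, 0); (0, 0, 3, 3, 0))


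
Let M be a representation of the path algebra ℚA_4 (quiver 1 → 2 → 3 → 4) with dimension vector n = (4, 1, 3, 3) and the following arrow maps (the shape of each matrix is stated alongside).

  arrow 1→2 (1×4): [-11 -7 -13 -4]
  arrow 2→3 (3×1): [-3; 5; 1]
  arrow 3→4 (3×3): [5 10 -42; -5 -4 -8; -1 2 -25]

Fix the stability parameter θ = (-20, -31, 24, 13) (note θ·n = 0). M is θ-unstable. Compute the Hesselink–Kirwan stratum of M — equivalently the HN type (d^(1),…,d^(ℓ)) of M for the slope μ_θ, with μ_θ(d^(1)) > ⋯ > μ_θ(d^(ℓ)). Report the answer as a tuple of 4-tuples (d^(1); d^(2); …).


Interval decomposition of M: I[1,1]^3, I[1,4], I[3,4]^2.
HN type (ℓ=3): μ^(1)=37/2; μ^(2)=-20; μ^(3)=-51/2

((0, 0, 3, 3); (3, 0, 0, 0); (1, 1, 0, 0))


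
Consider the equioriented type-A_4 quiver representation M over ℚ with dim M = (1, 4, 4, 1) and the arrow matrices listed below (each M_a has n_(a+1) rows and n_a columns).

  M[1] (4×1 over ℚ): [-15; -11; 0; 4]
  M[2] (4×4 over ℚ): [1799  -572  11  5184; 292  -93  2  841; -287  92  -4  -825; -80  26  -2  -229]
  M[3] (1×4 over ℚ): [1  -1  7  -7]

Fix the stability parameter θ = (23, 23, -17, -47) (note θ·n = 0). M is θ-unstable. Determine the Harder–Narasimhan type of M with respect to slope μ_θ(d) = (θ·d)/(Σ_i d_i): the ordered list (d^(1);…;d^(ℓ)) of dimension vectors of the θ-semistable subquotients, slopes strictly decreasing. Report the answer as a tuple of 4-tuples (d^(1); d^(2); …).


Via rank(M_{q-1}∘⋯∘M_p): M ≅ I[1,4], I[2,3]^3.
μ_θ-semistable layers: μ^(1)=3; μ^(2)=-9/2

((0, 3, 3, 0); (1, 1, 1, 1))


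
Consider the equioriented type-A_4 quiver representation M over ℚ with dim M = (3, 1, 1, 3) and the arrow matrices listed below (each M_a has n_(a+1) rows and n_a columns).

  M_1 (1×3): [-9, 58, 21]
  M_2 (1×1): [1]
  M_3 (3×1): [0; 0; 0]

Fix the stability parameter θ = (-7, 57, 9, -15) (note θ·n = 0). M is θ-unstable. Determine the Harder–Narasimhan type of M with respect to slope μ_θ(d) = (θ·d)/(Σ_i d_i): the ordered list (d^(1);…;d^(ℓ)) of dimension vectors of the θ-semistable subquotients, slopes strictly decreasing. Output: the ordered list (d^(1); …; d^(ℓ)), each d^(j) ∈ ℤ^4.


Barcode: M ≅ I[1,1]^2, I[1,3], I[4,4]^3. HN layers by μ_θ (3 steps, strictly decreasing):
  μ^(1)=33; μ^(2)=-7; μ^(3)=-15

((0, 1, 1, 0); (3, 0, 0, 0); (0, 0, 0, 3))


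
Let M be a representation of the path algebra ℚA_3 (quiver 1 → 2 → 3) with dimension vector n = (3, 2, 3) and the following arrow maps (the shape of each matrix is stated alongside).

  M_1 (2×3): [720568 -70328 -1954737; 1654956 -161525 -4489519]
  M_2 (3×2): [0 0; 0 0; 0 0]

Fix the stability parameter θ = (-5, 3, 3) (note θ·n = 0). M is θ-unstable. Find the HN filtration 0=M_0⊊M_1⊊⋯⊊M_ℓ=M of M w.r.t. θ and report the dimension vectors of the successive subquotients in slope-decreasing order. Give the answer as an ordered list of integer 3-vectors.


Interval decomposition of M: I[1,1], I[1,2]^2, I[3,3]^3.
HN type (ℓ=2): μ^(1)=3; μ^(2)=-5

((0, 2, 3); (3, 0, 0))


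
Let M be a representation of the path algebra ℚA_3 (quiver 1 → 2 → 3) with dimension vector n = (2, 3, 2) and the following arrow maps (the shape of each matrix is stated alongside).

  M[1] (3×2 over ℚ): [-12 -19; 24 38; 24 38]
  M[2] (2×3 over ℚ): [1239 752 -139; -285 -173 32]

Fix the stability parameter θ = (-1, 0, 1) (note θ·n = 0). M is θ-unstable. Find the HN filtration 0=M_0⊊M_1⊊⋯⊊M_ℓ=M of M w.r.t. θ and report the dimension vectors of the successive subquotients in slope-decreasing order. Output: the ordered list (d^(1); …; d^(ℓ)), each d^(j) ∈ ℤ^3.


Barcode: M ≅ I[1,1], I[1,3], I[2,2], I[2,3]. HN layers by μ_θ (3 steps, strictly decreasing):
  μ^(1)=1; μ^(2)=0; μ^(3)=-1

((0, 0, 2); (0, 3, 0); (2, 0, 0))


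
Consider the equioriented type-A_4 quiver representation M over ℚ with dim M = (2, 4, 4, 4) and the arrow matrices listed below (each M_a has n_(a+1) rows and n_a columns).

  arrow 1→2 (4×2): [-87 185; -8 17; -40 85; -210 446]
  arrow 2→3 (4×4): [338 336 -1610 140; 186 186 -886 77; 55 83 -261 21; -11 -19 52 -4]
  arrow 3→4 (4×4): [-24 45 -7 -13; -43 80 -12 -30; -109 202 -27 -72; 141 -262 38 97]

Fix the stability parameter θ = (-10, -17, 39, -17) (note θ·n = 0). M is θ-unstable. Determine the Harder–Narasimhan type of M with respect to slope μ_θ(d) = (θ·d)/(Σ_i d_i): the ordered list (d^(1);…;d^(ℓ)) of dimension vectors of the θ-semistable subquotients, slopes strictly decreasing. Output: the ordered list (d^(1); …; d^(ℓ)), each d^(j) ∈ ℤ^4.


Barcode: M ≅ I[1,4]^2, I[2,4]^2. HN layers by μ_θ (3 steps, strictly decreasing):
  μ^(1)=11; μ^(2)=-27/2; μ^(3)=-17

((0, 0, 4, 4); (2, 2, 0, 0); (0, 2, 0, 0))


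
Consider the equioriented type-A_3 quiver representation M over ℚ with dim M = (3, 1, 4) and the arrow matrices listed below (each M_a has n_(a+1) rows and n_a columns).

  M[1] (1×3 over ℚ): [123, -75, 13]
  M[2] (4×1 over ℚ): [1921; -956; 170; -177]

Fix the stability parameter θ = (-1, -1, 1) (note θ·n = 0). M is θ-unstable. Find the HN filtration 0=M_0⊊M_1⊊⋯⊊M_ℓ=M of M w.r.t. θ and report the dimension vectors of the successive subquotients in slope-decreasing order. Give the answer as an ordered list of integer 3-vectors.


Via rank(M_{q-1}∘⋯∘M_p): M ≅ I[1,1]^2, I[1,3], I[3,3]^3.
μ_θ-semistable layers: μ^(1)=1; μ^(2)=-1

((0, 0, 4); (3, 1, 0))


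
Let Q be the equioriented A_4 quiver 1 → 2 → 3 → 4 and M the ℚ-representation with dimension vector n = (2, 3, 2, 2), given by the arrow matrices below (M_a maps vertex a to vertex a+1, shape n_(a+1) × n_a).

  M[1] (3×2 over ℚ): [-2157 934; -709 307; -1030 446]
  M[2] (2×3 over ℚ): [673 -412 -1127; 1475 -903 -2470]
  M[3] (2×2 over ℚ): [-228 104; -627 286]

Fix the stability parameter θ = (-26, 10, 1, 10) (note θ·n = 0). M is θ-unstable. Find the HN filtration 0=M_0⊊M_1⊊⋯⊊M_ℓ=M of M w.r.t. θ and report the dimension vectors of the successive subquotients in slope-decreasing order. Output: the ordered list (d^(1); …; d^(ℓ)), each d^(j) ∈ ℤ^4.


Via rank(M_{q-1}∘⋯∘M_p): M ≅ I[1,3], I[1,4], I[2,2], I[4,4].
μ_θ-semistable layers: μ^(1)=10; μ^(2)=11/2; μ^(3)=-26

((0, 1, 0, 2); (0, 2, 2, 0); (2, 0, 0, 0))


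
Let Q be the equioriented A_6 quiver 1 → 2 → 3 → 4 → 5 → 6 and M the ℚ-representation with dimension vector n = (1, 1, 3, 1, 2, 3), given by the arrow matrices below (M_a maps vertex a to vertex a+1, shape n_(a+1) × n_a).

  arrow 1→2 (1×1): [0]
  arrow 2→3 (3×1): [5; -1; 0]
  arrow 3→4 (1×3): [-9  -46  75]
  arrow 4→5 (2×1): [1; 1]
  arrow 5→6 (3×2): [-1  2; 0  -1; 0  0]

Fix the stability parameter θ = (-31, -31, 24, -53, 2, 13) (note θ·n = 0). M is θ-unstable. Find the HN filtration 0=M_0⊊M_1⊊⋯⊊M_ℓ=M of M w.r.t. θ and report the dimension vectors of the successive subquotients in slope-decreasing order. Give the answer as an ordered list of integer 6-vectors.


Barcode: M ≅ I[1,1], I[2,6], I[3,3]^2, I[5,6], I[6,6]. HN layers by μ_θ (5 steps, strictly decreasing):
  μ^(1)=24; μ^(2)=13; μ^(3)=2; μ^(4)=-29/2; μ^(5)=-31

((0, 0, 2, 0, 0, 0); (0, 0, 0, 0, 0, 3); (0, 0, 0, 0, 2, 0); (0, 0, 1, 1, 0, 0); (1, 1, 0, 0, 0, 0))


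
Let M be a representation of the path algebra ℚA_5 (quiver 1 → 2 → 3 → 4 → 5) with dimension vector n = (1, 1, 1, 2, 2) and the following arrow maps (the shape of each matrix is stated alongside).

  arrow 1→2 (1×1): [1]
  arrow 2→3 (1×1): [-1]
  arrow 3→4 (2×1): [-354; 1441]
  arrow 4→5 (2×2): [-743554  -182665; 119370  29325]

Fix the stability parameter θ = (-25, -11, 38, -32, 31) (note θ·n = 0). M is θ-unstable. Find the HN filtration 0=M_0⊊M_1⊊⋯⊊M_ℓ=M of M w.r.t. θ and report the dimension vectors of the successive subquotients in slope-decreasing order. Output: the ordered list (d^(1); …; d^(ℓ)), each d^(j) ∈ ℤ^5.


Via rank(M_{q-1}∘⋯∘M_p): M ≅ I[1,5], I[4,4], I[5,5].
μ_θ-semistable layers: μ^(1)=31; μ^(2)=3; μ^(3)=-11; μ^(4)=-25; μ^(5)=-32

((0, 0, 0, 0, 2); (0, 0, 1, 1, 0); (0, 1, 0, 0, 0); (1, 0, 0, 0, 0); (0, 0, 0, 1, 0))
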